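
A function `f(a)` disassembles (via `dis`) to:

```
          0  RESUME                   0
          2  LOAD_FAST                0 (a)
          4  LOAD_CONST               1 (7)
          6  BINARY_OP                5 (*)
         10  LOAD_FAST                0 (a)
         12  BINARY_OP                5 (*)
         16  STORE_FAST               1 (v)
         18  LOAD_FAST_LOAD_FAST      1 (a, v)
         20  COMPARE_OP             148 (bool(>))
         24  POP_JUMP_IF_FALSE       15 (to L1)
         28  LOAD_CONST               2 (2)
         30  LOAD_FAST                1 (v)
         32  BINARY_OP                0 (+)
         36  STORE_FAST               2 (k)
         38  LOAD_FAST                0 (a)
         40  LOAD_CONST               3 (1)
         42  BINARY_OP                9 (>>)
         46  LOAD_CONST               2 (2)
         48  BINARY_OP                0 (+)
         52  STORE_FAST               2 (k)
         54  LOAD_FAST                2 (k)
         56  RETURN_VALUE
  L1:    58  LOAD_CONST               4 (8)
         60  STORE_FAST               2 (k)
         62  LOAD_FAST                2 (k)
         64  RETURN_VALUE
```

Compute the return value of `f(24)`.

8

LOAD_FAST a → push 24. Stack: [24]
LOAD_CONST → push 7. Stack: [24, 7]
BINARY_OP * → 24 * 7 = 168. Stack: [168]
LOAD_FAST a → push 24. Stack: [168, 24]
BINARY_OP * → 168 * 24 = 4032. Stack: [4032]
STORE_FAST v → v=4032. Stack: []
LOAD_FAST_LOAD_FAST a,v → push 24,4032. Stack: [24, 4032]
COMPARE_OP bool(>) → 24 vs 4032 = False. Stack: [False]
POP_JUMP_IF_FALSE → pop False; jump. Stack: []
LOAD_CONST → push 8. Stack: [8]
STORE_FAST k → k=8. Stack: []
LOAD_FAST k → push 8. Stack: [8]
RETURN_VALUE → return 8.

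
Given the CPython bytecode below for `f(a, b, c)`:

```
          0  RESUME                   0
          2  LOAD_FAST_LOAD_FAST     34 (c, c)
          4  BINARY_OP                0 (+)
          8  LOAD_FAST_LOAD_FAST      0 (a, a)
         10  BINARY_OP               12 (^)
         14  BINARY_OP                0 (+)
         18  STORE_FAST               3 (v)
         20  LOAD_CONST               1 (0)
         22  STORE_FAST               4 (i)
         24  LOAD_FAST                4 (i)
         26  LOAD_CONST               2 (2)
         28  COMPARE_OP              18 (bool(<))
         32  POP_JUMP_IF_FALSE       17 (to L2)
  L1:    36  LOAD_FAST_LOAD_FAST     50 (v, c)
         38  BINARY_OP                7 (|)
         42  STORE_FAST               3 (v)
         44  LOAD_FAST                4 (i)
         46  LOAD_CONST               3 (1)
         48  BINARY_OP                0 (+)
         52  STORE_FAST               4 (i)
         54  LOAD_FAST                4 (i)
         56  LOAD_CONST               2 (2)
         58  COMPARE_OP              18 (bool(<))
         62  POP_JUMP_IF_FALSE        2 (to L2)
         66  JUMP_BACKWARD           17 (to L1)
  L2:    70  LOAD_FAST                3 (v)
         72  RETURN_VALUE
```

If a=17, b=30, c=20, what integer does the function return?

60

LOAD_FAST_LOAD_FAST c,c → push 20,20. Stack: [20, 20]
BINARY_OP + → 20 + 20 = 40. Stack: [40]
LOAD_FAST_LOAD_FAST a,a → push 17,17. Stack: [40, 17, 17]
BINARY_OP ^ → 17 ^ 17 = 0. Stack: [40, 0]
BINARY_OP + → 40 + 0 = 40. Stack: [40]
STORE_FAST v → v=40. Stack: []
LOAD_CONST → push 0. Stack: [0]
STORE_FAST i → i=0. Stack: []
LOAD_FAST i → push 0. Stack: [0]
LOAD_CONST → push 2. Stack: [0, 2]
COMPARE_OP bool(<) → 0 vs 2 = True. Stack: [True]
POP_JUMP_IF_FALSE → pop True; no jump. Stack: []
LOAD_FAST_LOAD_FAST v,c → push 40,20. Stack: [40, 20]
BINARY_OP | → 40 | 20 = 60. Stack: [60]
STORE_FAST v → v=60. Stack: []
LOAD_FAST i → push 0. Stack: [0]
LOAD_CONST → push 1. Stack: [0, 1]
BINARY_OP + → 0 + 1 = 1. Stack: [1]
STORE_FAST i → i=1. Stack: []
LOAD_FAST i → push 1. Stack: [1]
LOAD_CONST → push 2. Stack: [1, 2]
COMPARE_OP bool(<) → 1 vs 2 = True. Stack: [True]
POP_JUMP_IF_FALSE → pop True; no jump. Stack: []
LOAD_FAST_LOAD_FAST v,c → push 60,20. Stack: [60, 20]
BINARY_OP | → 60 | 20 = 60. Stack: [60]
STORE_FAST v → v=60. Stack: []
LOAD_FAST i → push 1. Stack: [1]
LOAD_CONST → push 1. Stack: [1, 1]
BINARY_OP + → 1 + 1 = 2. Stack: [2]
STORE_FAST i → i=2. Stack: []
LOAD_FAST i → push 2. Stack: [2]
LOAD_CONST → push 2. Stack: [2, 2]
COMPARE_OP bool(<) → 2 vs 2 = False. Stack: [False]
POP_JUMP_IF_FALSE → pop False; jump. Stack: []
LOAD_FAST v → push 60. Stack: [60]
RETURN_VALUE → return 60.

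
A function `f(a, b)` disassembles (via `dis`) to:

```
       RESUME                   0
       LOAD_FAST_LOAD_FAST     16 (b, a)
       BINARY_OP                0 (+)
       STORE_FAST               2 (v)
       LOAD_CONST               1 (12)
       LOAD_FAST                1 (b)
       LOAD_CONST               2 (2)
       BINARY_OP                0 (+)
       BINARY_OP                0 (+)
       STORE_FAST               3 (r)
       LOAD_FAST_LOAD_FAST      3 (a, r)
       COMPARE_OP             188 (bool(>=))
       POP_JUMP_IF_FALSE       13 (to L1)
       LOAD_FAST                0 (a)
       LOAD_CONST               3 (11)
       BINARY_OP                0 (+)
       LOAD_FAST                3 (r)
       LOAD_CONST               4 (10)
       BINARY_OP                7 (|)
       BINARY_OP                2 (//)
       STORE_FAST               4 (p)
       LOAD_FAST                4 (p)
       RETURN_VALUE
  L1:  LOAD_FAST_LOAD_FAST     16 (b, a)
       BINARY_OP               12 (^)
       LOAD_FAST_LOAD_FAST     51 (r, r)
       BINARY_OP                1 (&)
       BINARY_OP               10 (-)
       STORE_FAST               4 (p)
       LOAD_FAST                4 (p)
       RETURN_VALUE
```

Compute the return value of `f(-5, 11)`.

LOAD_FAST_LOAD_FAST b,a → push 11,-5. Stack: [11, -5]
BINARY_OP + → 11 + -5 = 6. Stack: [6]
STORE_FAST v → v=6. Stack: []
LOAD_CONST → push 12. Stack: [12]
LOAD_FAST b → push 11. Stack: [12, 11]
LOAD_CONST → push 2. Stack: [12, 11, 2]
BINARY_OP + → 11 + 2 = 13. Stack: [12, 13]
BINARY_OP + → 12 + 13 = 25. Stack: [25]
STORE_FAST r → r=25. Stack: []
LOAD_FAST_LOAD_FAST a,r → push -5,25. Stack: [-5, 25]
COMPARE_OP bool(>=) → -5 vs 25 = False. Stack: [False]
POP_JUMP_IF_FALSE → pop False; jump. Stack: []
LOAD_FAST_LOAD_FAST b,a → push 11,-5. Stack: [11, -5]
BINARY_OP ^ → 11 ^ -5 = -16. Stack: [-16]
LOAD_FAST_LOAD_FAST r,r → push 25,25. Stack: [-16, 25, 25]
BINARY_OP & → 25 & 25 = 25. Stack: [-16, 25]
BINARY_OP - → -16 - 25 = -41. Stack: [-41]
STORE_FAST p → p=-41. Stack: []
LOAD_FAST p → push -41. Stack: [-41]
RETURN_VALUE → return -41.

-41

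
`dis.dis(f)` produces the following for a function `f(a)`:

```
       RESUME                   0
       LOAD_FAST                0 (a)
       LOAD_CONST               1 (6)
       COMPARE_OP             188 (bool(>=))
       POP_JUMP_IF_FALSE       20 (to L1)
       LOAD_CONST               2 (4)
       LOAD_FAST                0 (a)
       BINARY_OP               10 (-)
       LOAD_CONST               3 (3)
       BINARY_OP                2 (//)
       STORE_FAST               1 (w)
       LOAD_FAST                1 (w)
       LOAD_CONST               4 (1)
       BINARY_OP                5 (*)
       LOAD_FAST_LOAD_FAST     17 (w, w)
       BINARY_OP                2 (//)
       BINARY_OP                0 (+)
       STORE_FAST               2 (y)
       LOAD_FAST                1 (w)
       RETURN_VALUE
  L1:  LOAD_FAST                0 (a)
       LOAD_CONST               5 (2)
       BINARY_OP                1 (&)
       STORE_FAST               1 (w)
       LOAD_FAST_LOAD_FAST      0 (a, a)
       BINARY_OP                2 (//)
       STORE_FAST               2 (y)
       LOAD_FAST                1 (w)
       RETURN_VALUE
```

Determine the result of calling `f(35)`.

-11

LOAD_FAST a → push 35. Stack: [35]
LOAD_CONST → push 6. Stack: [35, 6]
COMPARE_OP bool(>=) → 35 vs 6 = True. Stack: [True]
POP_JUMP_IF_FALSE → pop True; no jump. Stack: []
LOAD_CONST → push 4. Stack: [4]
LOAD_FAST a → push 35. Stack: [4, 35]
BINARY_OP - → 4 - 35 = -31. Stack: [-31]
LOAD_CONST → push 3. Stack: [-31, 3]
BINARY_OP // → -31 // 3 = -11. Stack: [-11]
STORE_FAST w → w=-11. Stack: []
LOAD_FAST w → push -11. Stack: [-11]
LOAD_CONST → push 1. Stack: [-11, 1]
BINARY_OP * → -11 * 1 = -11. Stack: [-11]
LOAD_FAST_LOAD_FAST w,w → push -11,-11. Stack: [-11, -11, -11]
BINARY_OP // → -11 // -11 = 1. Stack: [-11, 1]
BINARY_OP + → -11 + 1 = -10. Stack: [-10]
STORE_FAST y → y=-10. Stack: []
LOAD_FAST w → push -11. Stack: [-11]
RETURN_VALUE → return -11.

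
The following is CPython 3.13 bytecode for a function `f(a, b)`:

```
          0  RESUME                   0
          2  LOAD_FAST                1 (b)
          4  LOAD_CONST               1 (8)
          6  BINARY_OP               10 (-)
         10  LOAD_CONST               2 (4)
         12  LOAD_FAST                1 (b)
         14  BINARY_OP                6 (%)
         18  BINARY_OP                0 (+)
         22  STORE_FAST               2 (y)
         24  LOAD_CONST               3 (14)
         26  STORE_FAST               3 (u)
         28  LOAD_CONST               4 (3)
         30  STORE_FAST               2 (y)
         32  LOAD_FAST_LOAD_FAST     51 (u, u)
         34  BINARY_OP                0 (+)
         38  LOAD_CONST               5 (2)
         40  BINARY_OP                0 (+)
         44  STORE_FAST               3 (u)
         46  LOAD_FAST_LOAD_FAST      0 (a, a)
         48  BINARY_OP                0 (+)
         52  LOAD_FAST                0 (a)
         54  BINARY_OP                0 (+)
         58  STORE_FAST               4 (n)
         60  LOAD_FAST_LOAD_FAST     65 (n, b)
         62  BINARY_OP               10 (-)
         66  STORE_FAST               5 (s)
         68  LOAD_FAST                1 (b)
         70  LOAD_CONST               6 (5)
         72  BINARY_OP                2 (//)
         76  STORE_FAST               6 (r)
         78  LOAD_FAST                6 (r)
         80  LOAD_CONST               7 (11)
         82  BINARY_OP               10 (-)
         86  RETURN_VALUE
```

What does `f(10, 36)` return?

-4

LOAD_FAST b → push 36. Stack: [36]
LOAD_CONST → push 8. Stack: [36, 8]
BINARY_OP - → 36 - 8 = 28. Stack: [28]
LOAD_CONST → push 4. Stack: [28, 4]
LOAD_FAST b → push 36. Stack: [28, 4, 36]
BINARY_OP % → 4 % 36 = 4. Stack: [28, 4]
BINARY_OP + → 28 + 4 = 32. Stack: [32]
STORE_FAST y → y=32. Stack: []
LOAD_CONST → push 14. Stack: [14]
STORE_FAST u → u=14. Stack: []
LOAD_CONST → push 3. Stack: [3]
STORE_FAST y → y=3. Stack: []
LOAD_FAST_LOAD_FAST u,u → push 14,14. Stack: [14, 14]
BINARY_OP + → 14 + 14 = 28. Stack: [28]
LOAD_CONST → push 2. Stack: [28, 2]
BINARY_OP + → 28 + 2 = 30. Stack: [30]
STORE_FAST u → u=30. Stack: []
LOAD_FAST_LOAD_FAST a,a → push 10,10. Stack: [10, 10]
BINARY_OP + → 10 + 10 = 20. Stack: [20]
LOAD_FAST a → push 10. Stack: [20, 10]
BINARY_OP + → 20 + 10 = 30. Stack: [30]
STORE_FAST n → n=30. Stack: []
LOAD_FAST_LOAD_FAST n,b → push 30,36. Stack: [30, 36]
BINARY_OP - → 30 - 36 = -6. Stack: [-6]
STORE_FAST s → s=-6. Stack: []
LOAD_FAST b → push 36. Stack: [36]
LOAD_CONST → push 5. Stack: [36, 5]
BINARY_OP // → 36 // 5 = 7. Stack: [7]
STORE_FAST r → r=7. Stack: []
LOAD_FAST r → push 7. Stack: [7]
LOAD_CONST → push 11. Stack: [7, 11]
BINARY_OP - → 7 - 11 = -4. Stack: [-4]
RETURN_VALUE → return -4.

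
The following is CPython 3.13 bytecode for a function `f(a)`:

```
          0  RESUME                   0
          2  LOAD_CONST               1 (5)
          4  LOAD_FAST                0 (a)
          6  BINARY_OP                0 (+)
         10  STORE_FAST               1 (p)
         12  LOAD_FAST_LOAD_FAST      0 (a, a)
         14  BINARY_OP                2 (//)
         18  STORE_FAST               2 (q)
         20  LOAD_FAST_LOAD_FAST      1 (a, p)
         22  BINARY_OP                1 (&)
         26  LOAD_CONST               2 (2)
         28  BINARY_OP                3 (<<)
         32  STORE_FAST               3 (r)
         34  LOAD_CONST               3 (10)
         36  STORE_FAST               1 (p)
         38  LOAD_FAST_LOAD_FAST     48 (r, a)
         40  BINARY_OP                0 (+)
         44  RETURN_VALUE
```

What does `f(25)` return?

LOAD_CONST → push 5. Stack: [5]
LOAD_FAST a → push 25. Stack: [5, 25]
BINARY_OP + → 5 + 25 = 30. Stack: [30]
STORE_FAST p → p=30. Stack: []
LOAD_FAST_LOAD_FAST a,a → push 25,25. Stack: [25, 25]
BINARY_OP // → 25 // 25 = 1. Stack: [1]
STORE_FAST q → q=1. Stack: []
LOAD_FAST_LOAD_FAST a,p → push 25,30. Stack: [25, 30]
BINARY_OP & → 25 & 30 = 24. Stack: [24]
LOAD_CONST → push 2. Stack: [24, 2]
BINARY_OP << → 24 << 2 = 96. Stack: [96]
STORE_FAST r → r=96. Stack: []
LOAD_CONST → push 10. Stack: [10]
STORE_FAST p → p=10. Stack: []
LOAD_FAST_LOAD_FAST r,a → push 96,25. Stack: [96, 25]
BINARY_OP + → 96 + 25 = 121. Stack: [121]
RETURN_VALUE → return 121.

121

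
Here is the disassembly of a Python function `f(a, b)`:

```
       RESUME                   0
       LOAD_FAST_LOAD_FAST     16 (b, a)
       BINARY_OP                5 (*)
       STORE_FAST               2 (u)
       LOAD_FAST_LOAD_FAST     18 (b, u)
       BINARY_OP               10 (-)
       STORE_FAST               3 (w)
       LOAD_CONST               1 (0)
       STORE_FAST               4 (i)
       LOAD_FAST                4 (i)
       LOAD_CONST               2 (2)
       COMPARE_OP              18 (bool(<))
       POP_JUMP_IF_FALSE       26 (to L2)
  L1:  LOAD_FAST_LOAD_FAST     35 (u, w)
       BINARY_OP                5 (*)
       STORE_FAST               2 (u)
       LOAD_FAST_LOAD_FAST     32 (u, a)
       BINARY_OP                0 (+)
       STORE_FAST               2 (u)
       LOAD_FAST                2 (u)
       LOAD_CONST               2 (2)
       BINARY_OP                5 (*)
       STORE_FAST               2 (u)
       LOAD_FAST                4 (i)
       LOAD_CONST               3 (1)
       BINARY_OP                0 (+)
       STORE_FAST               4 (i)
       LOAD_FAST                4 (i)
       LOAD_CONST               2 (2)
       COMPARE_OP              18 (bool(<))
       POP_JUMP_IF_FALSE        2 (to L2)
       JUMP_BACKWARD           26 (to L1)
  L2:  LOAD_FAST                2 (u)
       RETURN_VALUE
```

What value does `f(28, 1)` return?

LOAD_FAST_LOAD_FAST b,a → push 1,28. Stack: [1, 28]
BINARY_OP * → 1 * 28 = 28. Stack: [28]
STORE_FAST u → u=28. Stack: []
LOAD_FAST_LOAD_FAST b,u → push 1,28. Stack: [1, 28]
BINARY_OP - → 1 - 28 = -27. Stack: [-27]
STORE_FAST w → w=-27. Stack: []
LOAD_CONST → push 0. Stack: [0]
STORE_FAST i → i=0. Stack: []
LOAD_FAST i → push 0. Stack: [0]
LOAD_CONST → push 2. Stack: [0, 2]
COMPARE_OP bool(<) → 0 vs 2 = True. Stack: [True]
POP_JUMP_IF_FALSE → pop True; no jump. Stack: []
LOAD_FAST_LOAD_FAST u,w → push 28,-27. Stack: [28, -27]
BINARY_OP * → 28 * -27 = -756. Stack: [-756]
STORE_FAST u → u=-756. Stack: []
LOAD_FAST_LOAD_FAST u,a → push -756,28. Stack: [-756, 28]
BINARY_OP + → -756 + 28 = -728. Stack: [-728]
STORE_FAST u → u=-728. Stack: []
LOAD_FAST u → push -728. Stack: [-728]
LOAD_CONST → push 2. Stack: [-728, 2]
BINARY_OP * → -728 * 2 = -1456. Stack: [-1456]
STORE_FAST u → u=-1456. Stack: []
LOAD_FAST i → push 0. Stack: [0]
LOAD_CONST → push 1. Stack: [0, 1]
BINARY_OP + → 0 + 1 = 1. Stack: [1]
STORE_FAST i → i=1. Stack: []
LOAD_FAST i → push 1. Stack: [1]
LOAD_CONST → push 2. Stack: [1, 2]
COMPARE_OP bool(<) → 1 vs 2 = True. Stack: [True]
POP_JUMP_IF_FALSE → pop True; no jump. Stack: []
LOAD_FAST_LOAD_FAST u,w → push -1456,-27. Stack: [-1456, -27]
BINARY_OP * → -1456 * -27 = 39312. Stack: [39312]
STORE_FAST u → u=39312. Stack: []
LOAD_FAST_LOAD_FAST u,a → push 39312,28. Stack: [39312, 28]
BINARY_OP + → 39312 + 28 = 39340. Stack: [39340]
STORE_FAST u → u=39340. Stack: []
LOAD_FAST u → push 39340. Stack: [39340]
LOAD_CONST → push 2. Stack: [39340, 2]
BINARY_OP * → 39340 * 2 = 78680. Stack: [78680]
STORE_FAST u → u=78680. Stack: []
LOAD_FAST i → push 1. Stack: [1]
LOAD_CONST → push 1. Stack: [1, 1]
BINARY_OP + → 1 + 1 = 2. Stack: [2]
STORE_FAST i → i=2. Stack: []
LOAD_FAST i → push 2. Stack: [2]
LOAD_CONST → push 2. Stack: [2, 2]
COMPARE_OP bool(<) → 2 vs 2 = False. Stack: [False]
POP_JUMP_IF_FALSE → pop False; jump. Stack: []
LOAD_FAST u → push 78680. Stack: [78680]
RETURN_VALUE → return 78680.

78680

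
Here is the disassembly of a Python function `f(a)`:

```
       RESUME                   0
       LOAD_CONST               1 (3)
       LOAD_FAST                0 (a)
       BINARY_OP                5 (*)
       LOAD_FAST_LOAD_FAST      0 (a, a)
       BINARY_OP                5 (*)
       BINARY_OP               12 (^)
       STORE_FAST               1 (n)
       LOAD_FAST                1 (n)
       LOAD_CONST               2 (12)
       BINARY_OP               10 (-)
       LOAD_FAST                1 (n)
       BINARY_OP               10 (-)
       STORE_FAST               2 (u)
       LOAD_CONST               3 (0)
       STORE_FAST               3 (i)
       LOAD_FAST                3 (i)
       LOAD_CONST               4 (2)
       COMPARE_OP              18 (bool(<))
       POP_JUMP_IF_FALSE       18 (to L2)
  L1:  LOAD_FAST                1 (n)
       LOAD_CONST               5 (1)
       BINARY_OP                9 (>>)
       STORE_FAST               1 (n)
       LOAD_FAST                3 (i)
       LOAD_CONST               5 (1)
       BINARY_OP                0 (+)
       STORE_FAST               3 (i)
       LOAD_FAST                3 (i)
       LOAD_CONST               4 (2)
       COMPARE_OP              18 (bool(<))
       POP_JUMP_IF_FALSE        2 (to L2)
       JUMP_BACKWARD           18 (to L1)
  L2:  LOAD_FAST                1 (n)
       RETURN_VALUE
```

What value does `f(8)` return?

22

LOAD_CONST → push 3. Stack: [3]
LOAD_FAST a → push 8. Stack: [3, 8]
BINARY_OP * → 3 * 8 = 24. Stack: [24]
LOAD_FAST_LOAD_FAST a,a → push 8,8. Stack: [24, 8, 8]
BINARY_OP * → 8 * 8 = 64. Stack: [24, 64]
BINARY_OP ^ → 24 ^ 64 = 88. Stack: [88]
STORE_FAST n → n=88. Stack: []
LOAD_FAST n → push 88. Stack: [88]
LOAD_CONST → push 12. Stack: [88, 12]
BINARY_OP - → 88 - 12 = 76. Stack: [76]
LOAD_FAST n → push 88. Stack: [76, 88]
BINARY_OP - → 76 - 88 = -12. Stack: [-12]
STORE_FAST u → u=-12. Stack: []
LOAD_CONST → push 0. Stack: [0]
STORE_FAST i → i=0. Stack: []
LOAD_FAST i → push 0. Stack: [0]
LOAD_CONST → push 2. Stack: [0, 2]
COMPARE_OP bool(<) → 0 vs 2 = True. Stack: [True]
POP_JUMP_IF_FALSE → pop True; no jump. Stack: []
LOAD_FAST n → push 88. Stack: [88]
LOAD_CONST → push 1. Stack: [88, 1]
BINARY_OP >> → 88 >> 1 = 44. Stack: [44]
STORE_FAST n → n=44. Stack: []
LOAD_FAST i → push 0. Stack: [0]
LOAD_CONST → push 1. Stack: [0, 1]
BINARY_OP + → 0 + 1 = 1. Stack: [1]
STORE_FAST i → i=1. Stack: []
LOAD_FAST i → push 1. Stack: [1]
LOAD_CONST → push 2. Stack: [1, 2]
COMPARE_OP bool(<) → 1 vs 2 = True. Stack: [True]
POP_JUMP_IF_FALSE → pop True; no jump. Stack: []
LOAD_FAST n → push 44. Stack: [44]
LOAD_CONST → push 1. Stack: [44, 1]
BINARY_OP >> → 44 >> 1 = 22. Stack: [22]
STORE_FAST n → n=22. Stack: []
LOAD_FAST i → push 1. Stack: [1]
LOAD_CONST → push 1. Stack: [1, 1]
BINARY_OP + → 1 + 1 = 2. Stack: [2]
STORE_FAST i → i=2. Stack: []
LOAD_FAST i → push 2. Stack: [2]
LOAD_CONST → push 2. Stack: [2, 2]
COMPARE_OP bool(<) → 2 vs 2 = False. Stack: [False]
POP_JUMP_IF_FALSE → pop False; jump. Stack: []
LOAD_FAST n → push 22. Stack: [22]
RETURN_VALUE → return 22.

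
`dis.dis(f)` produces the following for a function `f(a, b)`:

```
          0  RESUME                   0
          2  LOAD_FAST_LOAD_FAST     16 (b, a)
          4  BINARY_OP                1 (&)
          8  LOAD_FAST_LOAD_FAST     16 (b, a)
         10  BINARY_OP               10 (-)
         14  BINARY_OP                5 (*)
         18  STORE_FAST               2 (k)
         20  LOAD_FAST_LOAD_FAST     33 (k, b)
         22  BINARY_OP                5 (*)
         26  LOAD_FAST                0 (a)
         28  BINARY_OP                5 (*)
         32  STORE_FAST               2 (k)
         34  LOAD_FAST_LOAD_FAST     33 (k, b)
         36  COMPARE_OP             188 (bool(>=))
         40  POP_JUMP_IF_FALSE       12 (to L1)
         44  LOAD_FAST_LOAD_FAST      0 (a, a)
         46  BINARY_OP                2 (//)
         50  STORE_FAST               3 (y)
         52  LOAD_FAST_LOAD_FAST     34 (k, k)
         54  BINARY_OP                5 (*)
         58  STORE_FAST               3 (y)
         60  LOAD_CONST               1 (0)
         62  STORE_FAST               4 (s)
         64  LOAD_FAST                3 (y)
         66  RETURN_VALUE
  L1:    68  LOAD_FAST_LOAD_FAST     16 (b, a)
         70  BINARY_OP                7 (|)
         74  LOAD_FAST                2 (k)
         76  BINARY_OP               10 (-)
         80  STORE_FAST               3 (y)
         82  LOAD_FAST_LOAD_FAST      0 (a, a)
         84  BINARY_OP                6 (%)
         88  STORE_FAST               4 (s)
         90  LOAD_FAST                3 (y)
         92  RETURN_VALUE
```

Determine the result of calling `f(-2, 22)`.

LOAD_FAST_LOAD_FAST b,a → push 22,-2. Stack: [22, -2]
BINARY_OP & → 22 & -2 = 22. Stack: [22]
LOAD_FAST_LOAD_FAST b,a → push 22,-2. Stack: [22, 22, -2]
BINARY_OP - → 22 - -2 = 24. Stack: [22, 24]
BINARY_OP * → 22 * 24 = 528. Stack: [528]
STORE_FAST k → k=528. Stack: []
LOAD_FAST_LOAD_FAST k,b → push 528,22. Stack: [528, 22]
BINARY_OP * → 528 * 22 = 11616. Stack: [11616]
LOAD_FAST a → push -2. Stack: [11616, -2]
BINARY_OP * → 11616 * -2 = -23232. Stack: [-23232]
STORE_FAST k → k=-23232. Stack: []
LOAD_FAST_LOAD_FAST k,b → push -23232,22. Stack: [-23232, 22]
COMPARE_OP bool(>=) → -23232 vs 22 = False. Stack: [False]
POP_JUMP_IF_FALSE → pop False; jump. Stack: []
LOAD_FAST_LOAD_FAST b,a → push 22,-2. Stack: [22, -2]
BINARY_OP | → 22 | -2 = -2. Stack: [-2]
LOAD_FAST k → push -23232. Stack: [-2, -23232]
BINARY_OP - → -2 - -23232 = 23230. Stack: [23230]
STORE_FAST y → y=23230. Stack: []
LOAD_FAST_LOAD_FAST a,a → push -2,-2. Stack: [-2, -2]
BINARY_OP % → -2 % -2 = 0. Stack: [0]
STORE_FAST s → s=0. Stack: []
LOAD_FAST y → push 23230. Stack: [23230]
RETURN_VALUE → return 23230.

23230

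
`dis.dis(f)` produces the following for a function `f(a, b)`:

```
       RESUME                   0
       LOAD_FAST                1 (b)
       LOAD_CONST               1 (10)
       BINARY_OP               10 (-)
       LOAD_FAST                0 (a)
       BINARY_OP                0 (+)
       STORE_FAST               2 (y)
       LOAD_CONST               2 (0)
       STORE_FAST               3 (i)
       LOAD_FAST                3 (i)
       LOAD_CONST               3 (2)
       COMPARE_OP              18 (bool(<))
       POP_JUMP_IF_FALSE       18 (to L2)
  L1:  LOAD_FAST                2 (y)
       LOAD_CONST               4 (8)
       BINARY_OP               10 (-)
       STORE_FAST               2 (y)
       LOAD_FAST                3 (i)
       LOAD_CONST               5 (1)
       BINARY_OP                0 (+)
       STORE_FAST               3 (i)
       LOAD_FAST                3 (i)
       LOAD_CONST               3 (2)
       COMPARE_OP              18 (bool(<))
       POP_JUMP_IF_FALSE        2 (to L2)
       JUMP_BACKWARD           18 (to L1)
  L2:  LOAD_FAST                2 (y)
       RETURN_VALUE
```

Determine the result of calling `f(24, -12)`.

LOAD_FAST b → push -12. Stack: [-12]
LOAD_CONST → push 10. Stack: [-12, 10]
BINARY_OP - → -12 - 10 = -22. Stack: [-22]
LOAD_FAST a → push 24. Stack: [-22, 24]
BINARY_OP + → -22 + 24 = 2. Stack: [2]
STORE_FAST y → y=2. Stack: []
LOAD_CONST → push 0. Stack: [0]
STORE_FAST i → i=0. Stack: []
LOAD_FAST i → push 0. Stack: [0]
LOAD_CONST → push 2. Stack: [0, 2]
COMPARE_OP bool(<) → 0 vs 2 = True. Stack: [True]
POP_JUMP_IF_FALSE → pop True; no jump. Stack: []
LOAD_FAST y → push 2. Stack: [2]
LOAD_CONST → push 8. Stack: [2, 8]
BINARY_OP - → 2 - 8 = -6. Stack: [-6]
STORE_FAST y → y=-6. Stack: []
LOAD_FAST i → push 0. Stack: [0]
LOAD_CONST → push 1. Stack: [0, 1]
BINARY_OP + → 0 + 1 = 1. Stack: [1]
STORE_FAST i → i=1. Stack: []
LOAD_FAST i → push 1. Stack: [1]
LOAD_CONST → push 2. Stack: [1, 2]
COMPARE_OP bool(<) → 1 vs 2 = True. Stack: [True]
POP_JUMP_IF_FALSE → pop True; no jump. Stack: []
LOAD_FAST y → push -6. Stack: [-6]
LOAD_CONST → push 8. Stack: [-6, 8]
BINARY_OP - → -6 - 8 = -14. Stack: [-14]
STORE_FAST y → y=-14. Stack: []
LOAD_FAST i → push 1. Stack: [1]
LOAD_CONST → push 1. Stack: [1, 1]
BINARY_OP + → 1 + 1 = 2. Stack: [2]
STORE_FAST i → i=2. Stack: []
LOAD_FAST i → push 2. Stack: [2]
LOAD_CONST → push 2. Stack: [2, 2]
COMPARE_OP bool(<) → 2 vs 2 = False. Stack: [False]
POP_JUMP_IF_FALSE → pop False; jump. Stack: []
LOAD_FAST y → push -14. Stack: [-14]
RETURN_VALUE → return -14.

-14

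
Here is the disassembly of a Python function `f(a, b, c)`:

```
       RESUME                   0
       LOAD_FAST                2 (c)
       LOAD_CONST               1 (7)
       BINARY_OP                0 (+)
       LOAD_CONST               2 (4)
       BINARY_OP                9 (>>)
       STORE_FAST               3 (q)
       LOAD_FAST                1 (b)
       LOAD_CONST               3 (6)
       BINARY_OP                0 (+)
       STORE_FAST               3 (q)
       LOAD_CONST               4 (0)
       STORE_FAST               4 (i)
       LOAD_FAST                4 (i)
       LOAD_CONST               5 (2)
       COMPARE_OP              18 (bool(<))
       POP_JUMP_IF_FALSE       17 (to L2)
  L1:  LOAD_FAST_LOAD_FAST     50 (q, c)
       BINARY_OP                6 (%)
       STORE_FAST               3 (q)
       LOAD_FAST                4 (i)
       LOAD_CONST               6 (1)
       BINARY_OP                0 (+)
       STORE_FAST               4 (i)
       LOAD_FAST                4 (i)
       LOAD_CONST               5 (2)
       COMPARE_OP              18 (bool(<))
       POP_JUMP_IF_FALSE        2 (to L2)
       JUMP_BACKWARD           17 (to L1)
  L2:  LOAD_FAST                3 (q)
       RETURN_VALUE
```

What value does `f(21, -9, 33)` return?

LOAD_FAST c → push 33. Stack: [33]
LOAD_CONST → push 7. Stack: [33, 7]
BINARY_OP + → 33 + 7 = 40. Stack: [40]
LOAD_CONST → push 4. Stack: [40, 4]
BINARY_OP >> → 40 >> 4 = 2. Stack: [2]
STORE_FAST q → q=2. Stack: []
LOAD_FAST b → push -9. Stack: [-9]
LOAD_CONST → push 6. Stack: [-9, 6]
BINARY_OP + → -9 + 6 = -3. Stack: [-3]
STORE_FAST q → q=-3. Stack: []
LOAD_CONST → push 0. Stack: [0]
STORE_FAST i → i=0. Stack: []
LOAD_FAST i → push 0. Stack: [0]
LOAD_CONST → push 2. Stack: [0, 2]
COMPARE_OP bool(<) → 0 vs 2 = True. Stack: [True]
POP_JUMP_IF_FALSE → pop True; no jump. Stack: []
LOAD_FAST_LOAD_FAST q,c → push -3,33. Stack: [-3, 33]
BINARY_OP % → -3 % 33 = 30. Stack: [30]
STORE_FAST q → q=30. Stack: []
LOAD_FAST i → push 0. Stack: [0]
LOAD_CONST → push 1. Stack: [0, 1]
BINARY_OP + → 0 + 1 = 1. Stack: [1]
STORE_FAST i → i=1. Stack: []
LOAD_FAST i → push 1. Stack: [1]
LOAD_CONST → push 2. Stack: [1, 2]
COMPARE_OP bool(<) → 1 vs 2 = True. Stack: [True]
POP_JUMP_IF_FALSE → pop True; no jump. Stack: []
LOAD_FAST_LOAD_FAST q,c → push 30,33. Stack: [30, 33]
BINARY_OP % → 30 % 33 = 30. Stack: [30]
STORE_FAST q → q=30. Stack: []
LOAD_FAST i → push 1. Stack: [1]
LOAD_CONST → push 1. Stack: [1, 1]
BINARY_OP + → 1 + 1 = 2. Stack: [2]
STORE_FAST i → i=2. Stack: []
LOAD_FAST i → push 2. Stack: [2]
LOAD_CONST → push 2. Stack: [2, 2]
COMPARE_OP bool(<) → 2 vs 2 = False. Stack: [False]
POP_JUMP_IF_FALSE → pop False; jump. Stack: []
LOAD_FAST q → push 30. Stack: [30]
RETURN_VALUE → return 30.

30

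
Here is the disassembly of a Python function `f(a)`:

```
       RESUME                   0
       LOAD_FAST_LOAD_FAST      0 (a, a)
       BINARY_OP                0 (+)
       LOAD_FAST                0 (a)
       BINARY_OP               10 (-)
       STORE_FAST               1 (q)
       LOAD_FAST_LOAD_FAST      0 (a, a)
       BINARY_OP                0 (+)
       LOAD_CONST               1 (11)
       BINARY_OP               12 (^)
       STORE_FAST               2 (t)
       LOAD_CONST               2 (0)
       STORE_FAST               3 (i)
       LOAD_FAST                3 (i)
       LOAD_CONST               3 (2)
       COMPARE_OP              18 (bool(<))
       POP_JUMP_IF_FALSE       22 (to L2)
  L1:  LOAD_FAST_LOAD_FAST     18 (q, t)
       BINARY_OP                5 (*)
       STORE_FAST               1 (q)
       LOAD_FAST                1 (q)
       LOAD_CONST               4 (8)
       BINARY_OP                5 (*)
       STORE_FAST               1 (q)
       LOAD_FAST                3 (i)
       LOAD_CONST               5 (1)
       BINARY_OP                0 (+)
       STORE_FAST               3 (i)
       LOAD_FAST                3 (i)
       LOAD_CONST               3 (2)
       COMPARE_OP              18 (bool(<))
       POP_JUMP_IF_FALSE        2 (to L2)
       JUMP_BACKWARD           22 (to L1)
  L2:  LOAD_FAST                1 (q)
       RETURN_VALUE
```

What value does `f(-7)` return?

-21952

LOAD_FAST_LOAD_FAST a,a → push -7,-7. Stack: [-7, -7]
BINARY_OP + → -7 + -7 = -14. Stack: [-14]
LOAD_FAST a → push -7. Stack: [-14, -7]
BINARY_OP - → -14 - -7 = -7. Stack: [-7]
STORE_FAST q → q=-7. Stack: []
LOAD_FAST_LOAD_FAST a,a → push -7,-7. Stack: [-7, -7]
BINARY_OP + → -7 + -7 = -14. Stack: [-14]
LOAD_CONST → push 11. Stack: [-14, 11]
BINARY_OP ^ → -14 ^ 11 = -7. Stack: [-7]
STORE_FAST t → t=-7. Stack: []
LOAD_CONST → push 0. Stack: [0]
STORE_FAST i → i=0. Stack: []
LOAD_FAST i → push 0. Stack: [0]
LOAD_CONST → push 2. Stack: [0, 2]
COMPARE_OP bool(<) → 0 vs 2 = True. Stack: [True]
POP_JUMP_IF_FALSE → pop True; no jump. Stack: []
LOAD_FAST_LOAD_FAST q,t → push -7,-7. Stack: [-7, -7]
BINARY_OP * → -7 * -7 = 49. Stack: [49]
STORE_FAST q → q=49. Stack: []
LOAD_FAST q → push 49. Stack: [49]
LOAD_CONST → push 8. Stack: [49, 8]
BINARY_OP * → 49 * 8 = 392. Stack: [392]
STORE_FAST q → q=392. Stack: []
LOAD_FAST i → push 0. Stack: [0]
LOAD_CONST → push 1. Stack: [0, 1]
BINARY_OP + → 0 + 1 = 1. Stack: [1]
STORE_FAST i → i=1. Stack: []
LOAD_FAST i → push 1. Stack: [1]
LOAD_CONST → push 2. Stack: [1, 2]
COMPARE_OP bool(<) → 1 vs 2 = True. Stack: [True]
POP_JUMP_IF_FALSE → pop True; no jump. Stack: []
LOAD_FAST_LOAD_FAST q,t → push 392,-7. Stack: [392, -7]
BINARY_OP * → 392 * -7 = -2744. Stack: [-2744]
STORE_FAST q → q=-2744. Stack: []
LOAD_FAST q → push -2744. Stack: [-2744]
LOAD_CONST → push 8. Stack: [-2744, 8]
BINARY_OP * → -2744 * 8 = -21952. Stack: [-21952]
STORE_FAST q → q=-21952. Stack: []
LOAD_FAST i → push 1. Stack: [1]
LOAD_CONST → push 1. Stack: [1, 1]
BINARY_OP + → 1 + 1 = 2. Stack: [2]
STORE_FAST i → i=2. Stack: []
LOAD_FAST i → push 2. Stack: [2]
LOAD_CONST → push 2. Stack: [2, 2]
COMPARE_OP bool(<) → 2 vs 2 = False. Stack: [False]
POP_JUMP_IF_FALSE → pop False; jump. Stack: []
LOAD_FAST q → push -21952. Stack: [-21952]
RETURN_VALUE → return -21952.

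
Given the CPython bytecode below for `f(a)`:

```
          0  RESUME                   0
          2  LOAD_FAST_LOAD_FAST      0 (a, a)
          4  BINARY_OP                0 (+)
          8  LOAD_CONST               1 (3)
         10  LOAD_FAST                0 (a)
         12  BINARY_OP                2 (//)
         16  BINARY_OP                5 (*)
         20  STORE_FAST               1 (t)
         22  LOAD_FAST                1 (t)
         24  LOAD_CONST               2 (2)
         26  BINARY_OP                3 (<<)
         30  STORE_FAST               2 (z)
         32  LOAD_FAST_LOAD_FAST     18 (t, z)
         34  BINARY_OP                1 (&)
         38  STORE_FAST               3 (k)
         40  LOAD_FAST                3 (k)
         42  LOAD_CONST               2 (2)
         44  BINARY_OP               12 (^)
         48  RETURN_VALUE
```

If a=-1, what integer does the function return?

2

LOAD_FAST_LOAD_FAST a,a → push -1,-1. Stack: [-1, -1]
BINARY_OP + → -1 + -1 = -2. Stack: [-2]
LOAD_CONST → push 3. Stack: [-2, 3]
LOAD_FAST a → push -1. Stack: [-2, 3, -1]
BINARY_OP // → 3 // -1 = -3. Stack: [-2, -3]
BINARY_OP * → -2 * -3 = 6. Stack: [6]
STORE_FAST t → t=6. Stack: []
LOAD_FAST t → push 6. Stack: [6]
LOAD_CONST → push 2. Stack: [6, 2]
BINARY_OP << → 6 << 2 = 24. Stack: [24]
STORE_FAST z → z=24. Stack: []
LOAD_FAST_LOAD_FAST t,z → push 6,24. Stack: [6, 24]
BINARY_OP & → 6 & 24 = 0. Stack: [0]
STORE_FAST k → k=0. Stack: []
LOAD_FAST k → push 0. Stack: [0]
LOAD_CONST → push 2. Stack: [0, 2]
BINARY_OP ^ → 0 ^ 2 = 2. Stack: [2]
RETURN_VALUE → return 2.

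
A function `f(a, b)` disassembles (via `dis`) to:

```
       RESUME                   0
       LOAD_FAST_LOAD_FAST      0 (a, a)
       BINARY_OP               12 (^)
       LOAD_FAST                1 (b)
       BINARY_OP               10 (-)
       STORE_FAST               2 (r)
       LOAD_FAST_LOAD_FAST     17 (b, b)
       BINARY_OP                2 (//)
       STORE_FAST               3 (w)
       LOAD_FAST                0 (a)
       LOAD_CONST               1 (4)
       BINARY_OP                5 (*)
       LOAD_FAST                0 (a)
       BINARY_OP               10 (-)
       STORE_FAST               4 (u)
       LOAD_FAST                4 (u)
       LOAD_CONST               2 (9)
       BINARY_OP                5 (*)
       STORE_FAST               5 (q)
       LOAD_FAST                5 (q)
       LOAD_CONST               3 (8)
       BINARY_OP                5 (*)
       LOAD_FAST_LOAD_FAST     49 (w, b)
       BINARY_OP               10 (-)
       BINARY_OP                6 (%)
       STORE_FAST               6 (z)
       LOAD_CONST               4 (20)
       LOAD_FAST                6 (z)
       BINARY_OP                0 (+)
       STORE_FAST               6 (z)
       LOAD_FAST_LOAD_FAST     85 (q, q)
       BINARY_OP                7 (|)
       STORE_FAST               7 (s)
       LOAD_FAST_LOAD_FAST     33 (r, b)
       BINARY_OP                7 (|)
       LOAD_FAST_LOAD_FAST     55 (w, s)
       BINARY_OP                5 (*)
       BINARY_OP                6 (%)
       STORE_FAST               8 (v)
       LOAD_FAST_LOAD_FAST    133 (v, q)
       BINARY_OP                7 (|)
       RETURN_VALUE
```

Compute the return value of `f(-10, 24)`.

LOAD_FAST_LOAD_FAST a,a → push -10,-10. Stack: [-10, -10]
BINARY_OP ^ → -10 ^ -10 = 0. Stack: [0]
LOAD_FAST b → push 24. Stack: [0, 24]
BINARY_OP - → 0 - 24 = -24. Stack: [-24]
STORE_FAST r → r=-24. Stack: []
LOAD_FAST_LOAD_FAST b,b → push 24,24. Stack: [24, 24]
BINARY_OP // → 24 // 24 = 1. Stack: [1]
STORE_FAST w → w=1. Stack: []
LOAD_FAST a → push -10. Stack: [-10]
LOAD_CONST → push 4. Stack: [-10, 4]
BINARY_OP * → -10 * 4 = -40. Stack: [-40]
LOAD_FAST a → push -10. Stack: [-40, -10]
BINARY_OP - → -40 - -10 = -30. Stack: [-30]
STORE_FAST u → u=-30. Stack: []
LOAD_FAST u → push -30. Stack: [-30]
LOAD_CONST → push 9. Stack: [-30, 9]
BINARY_OP * → -30 * 9 = -270. Stack: [-270]
STORE_FAST q → q=-270. Stack: []
LOAD_FAST q → push -270. Stack: [-270]
LOAD_CONST → push 8. Stack: [-270, 8]
BINARY_OP * → -270 * 8 = -2160. Stack: [-2160]
LOAD_FAST_LOAD_FAST w,b → push 1,24. Stack: [-2160, 1, 24]
BINARY_OP - → 1 - 24 = -23. Stack: [-2160, -23]
BINARY_OP % → -2160 % -23 = -21. Stack: [-21]
STORE_FAST z → z=-21. Stack: []
LOAD_CONST → push 20. Stack: [20]
LOAD_FAST z → push -21. Stack: [20, -21]
BINARY_OP + → 20 + -21 = -1. Stack: [-1]
STORE_FAST z → z=-1. Stack: []
LOAD_FAST_LOAD_FAST q,q → push -270,-270. Stack: [-270, -270]
BINARY_OP | → -270 | -270 = -270. Stack: [-270]
STORE_FAST s → s=-270. Stack: []
LOAD_FAST_LOAD_FAST r,b → push -24,24. Stack: [-24, 24]
BINARY_OP | → -24 | 24 = -8. Stack: [-8]
LOAD_FAST_LOAD_FAST w,s → push 1,-270. Stack: [-8, 1, -270]
BINARY_OP * → 1 * -270 = -270. Stack: [-8, -270]
BINARY_OP % → -8 % -270 = -8. Stack: [-8]
STORE_FAST v → v=-8. Stack: []
LOAD_FAST_LOAD_FAST v,q → push -8,-270. Stack: [-8, -270]
BINARY_OP | → -8 | -270 = -6. Stack: [-6]
RETURN_VALUE → return -6.

-6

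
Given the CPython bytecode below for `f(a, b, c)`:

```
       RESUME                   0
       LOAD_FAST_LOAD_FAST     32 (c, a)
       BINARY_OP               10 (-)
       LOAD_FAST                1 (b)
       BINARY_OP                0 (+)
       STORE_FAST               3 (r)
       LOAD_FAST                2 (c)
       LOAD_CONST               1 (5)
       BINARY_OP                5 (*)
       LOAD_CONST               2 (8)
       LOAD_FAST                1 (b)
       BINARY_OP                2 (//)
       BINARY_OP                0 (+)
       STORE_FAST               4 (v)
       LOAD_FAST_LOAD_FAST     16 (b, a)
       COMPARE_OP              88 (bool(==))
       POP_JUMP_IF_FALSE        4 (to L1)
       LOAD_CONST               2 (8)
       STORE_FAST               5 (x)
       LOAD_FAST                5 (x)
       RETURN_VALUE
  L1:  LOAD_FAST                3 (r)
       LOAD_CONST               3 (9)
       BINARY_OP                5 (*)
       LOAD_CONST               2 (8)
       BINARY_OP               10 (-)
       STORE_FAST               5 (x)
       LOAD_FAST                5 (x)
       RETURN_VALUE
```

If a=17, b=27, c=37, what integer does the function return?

415

LOAD_FAST_LOAD_FAST c,a → push 37,17. Stack: [37, 17]
BINARY_OP - → 37 - 17 = 20. Stack: [20]
LOAD_FAST b → push 27. Stack: [20, 27]
BINARY_OP + → 20 + 27 = 47. Stack: [47]
STORE_FAST r → r=47. Stack: []
LOAD_FAST c → push 37. Stack: [37]
LOAD_CONST → push 5. Stack: [37, 5]
BINARY_OP * → 37 * 5 = 185. Stack: [185]
LOAD_CONST → push 8. Stack: [185, 8]
LOAD_FAST b → push 27. Stack: [185, 8, 27]
BINARY_OP // → 8 // 27 = 0. Stack: [185, 0]
BINARY_OP + → 185 + 0 = 185. Stack: [185]
STORE_FAST v → v=185. Stack: []
LOAD_FAST_LOAD_FAST b,a → push 27,17. Stack: [27, 17]
COMPARE_OP bool(==) → 27 vs 17 = False. Stack: [False]
POP_JUMP_IF_FALSE → pop False; jump. Stack: []
LOAD_FAST r → push 47. Stack: [47]
LOAD_CONST → push 9. Stack: [47, 9]
BINARY_OP * → 47 * 9 = 423. Stack: [423]
LOAD_CONST → push 8. Stack: [423, 8]
BINARY_OP - → 423 - 8 = 415. Stack: [415]
STORE_FAST x → x=415. Stack: []
LOAD_FAST x → push 415. Stack: [415]
RETURN_VALUE → return 415.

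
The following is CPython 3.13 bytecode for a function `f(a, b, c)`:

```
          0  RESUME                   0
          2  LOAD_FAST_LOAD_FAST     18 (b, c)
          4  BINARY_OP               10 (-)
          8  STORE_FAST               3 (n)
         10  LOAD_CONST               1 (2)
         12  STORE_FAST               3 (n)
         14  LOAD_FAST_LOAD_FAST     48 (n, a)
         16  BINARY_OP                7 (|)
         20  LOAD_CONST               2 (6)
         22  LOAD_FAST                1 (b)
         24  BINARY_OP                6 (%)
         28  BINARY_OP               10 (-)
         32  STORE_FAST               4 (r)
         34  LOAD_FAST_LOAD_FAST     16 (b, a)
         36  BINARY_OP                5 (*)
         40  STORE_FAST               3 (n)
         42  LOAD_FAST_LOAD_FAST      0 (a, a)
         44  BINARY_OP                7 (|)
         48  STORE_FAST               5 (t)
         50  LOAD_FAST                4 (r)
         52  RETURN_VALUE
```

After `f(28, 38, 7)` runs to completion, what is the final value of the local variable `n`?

1064

LOAD_FAST_LOAD_FAST b,c → push 38,7. Stack: [38, 7]
BINARY_OP - → 38 - 7 = 31. Stack: [31]
STORE_FAST n → n=31. Stack: []
LOAD_CONST → push 2. Stack: [2]
STORE_FAST n → n=2. Stack: []
LOAD_FAST_LOAD_FAST n,a → push 2,28. Stack: [2, 28]
BINARY_OP | → 2 | 28 = 30. Stack: [30]
LOAD_CONST → push 6. Stack: [30, 6]
LOAD_FAST b → push 38. Stack: [30, 6, 38]
BINARY_OP % → 6 % 38 = 6. Stack: [30, 6]
BINARY_OP - → 30 - 6 = 24. Stack: [24]
STORE_FAST r → r=24. Stack: []
LOAD_FAST_LOAD_FAST b,a → push 38,28. Stack: [38, 28]
BINARY_OP * → 38 * 28 = 1064. Stack: [1064]
STORE_FAST n → n=1064. Stack: []
LOAD_FAST_LOAD_FAST a,a → push 28,28. Stack: [28, 28]
BINARY_OP | → 28 | 28 = 28. Stack: [28]
STORE_FAST t → t=28. Stack: []
LOAD_FAST r → push 24. Stack: [24]
RETURN_VALUE → return 24.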